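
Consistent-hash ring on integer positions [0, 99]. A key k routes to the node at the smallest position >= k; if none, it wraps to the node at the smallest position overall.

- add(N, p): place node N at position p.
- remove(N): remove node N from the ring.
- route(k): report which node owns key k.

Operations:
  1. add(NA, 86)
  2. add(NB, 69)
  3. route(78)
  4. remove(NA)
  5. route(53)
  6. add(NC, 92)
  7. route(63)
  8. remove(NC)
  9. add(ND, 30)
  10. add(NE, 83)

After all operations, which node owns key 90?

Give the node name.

Op 1: add NA@86 -> ring=[86:NA]
Op 2: add NB@69 -> ring=[69:NB,86:NA]
Op 3: route key 78: smallest pos >= 78 is 86 -> NA
Op 4: remove NA -> ring=[69:NB]
Op 5: route key 53: smallest pos >= 53 is 69 -> NB
Op 6: add NC@92 -> ring=[69:NB,92:NC]
Op 7: route key 63: smallest pos >= 63 is 69 -> NB
Op 8: remove NC -> ring=[69:NB]
Op 9: add ND@30 -> ring=[30:ND,69:NB]
Op 10: add NE@83 -> ring=[30:ND,69:NB,83:NE]
Final route key 90: none >= 90, wrap to smallest pos 30 -> ND

Answer: ND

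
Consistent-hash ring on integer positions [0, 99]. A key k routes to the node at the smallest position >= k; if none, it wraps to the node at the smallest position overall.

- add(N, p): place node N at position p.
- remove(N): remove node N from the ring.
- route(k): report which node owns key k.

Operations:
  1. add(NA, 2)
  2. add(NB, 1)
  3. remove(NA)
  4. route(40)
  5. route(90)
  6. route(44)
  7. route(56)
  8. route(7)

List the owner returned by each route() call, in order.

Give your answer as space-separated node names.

Op 1: add NA@2 -> ring=[2:NA]
Op 2: add NB@1 -> ring=[1:NB,2:NA]
Op 3: remove NA -> ring=[1:NB]
Op 4: route key 40: none >= 40, wrap to smallest pos 1 -> NB
Op 5: route key 90: none >= 90, wrap to smallest pos 1 -> NB
Op 6: route key 44: none >= 44, wrap to smallest pos 1 -> NB
Op 7: route key 56: none >= 56, wrap to smallest pos 1 -> NB
Op 8: route key 7: none >= 7, wrap to smallest pos 1 -> NB

Answer: NB NB NB NB NB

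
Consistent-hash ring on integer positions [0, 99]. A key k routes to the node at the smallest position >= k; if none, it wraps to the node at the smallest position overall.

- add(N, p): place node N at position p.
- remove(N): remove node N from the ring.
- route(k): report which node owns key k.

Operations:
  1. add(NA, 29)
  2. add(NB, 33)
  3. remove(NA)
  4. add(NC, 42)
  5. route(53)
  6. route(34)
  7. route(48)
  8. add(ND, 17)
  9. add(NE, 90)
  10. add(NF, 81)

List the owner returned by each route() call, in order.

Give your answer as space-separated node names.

Op 1: add NA@29 -> ring=[29:NA]
Op 2: add NB@33 -> ring=[29:NA,33:NB]
Op 3: remove NA -> ring=[33:NB]
Op 4: add NC@42 -> ring=[33:NB,42:NC]
Op 5: route key 53: none >= 53, wrap to smallest pos 33 -> NB
Op 6: route key 34: smallest pos >= 34 is 42 -> NC
Op 7: route key 48: none >= 48, wrap to smallest pos 33 -> NB
Op 8: add ND@17 -> ring=[17:ND,33:NB,42:NC]
Op 9: add NE@90 -> ring=[17:ND,33:NB,42:NC,90:NE]
Op 10: add NF@81 -> ring=[17:ND,33:NB,42:NC,81:NF,90:NE]

Answer: NB NC NB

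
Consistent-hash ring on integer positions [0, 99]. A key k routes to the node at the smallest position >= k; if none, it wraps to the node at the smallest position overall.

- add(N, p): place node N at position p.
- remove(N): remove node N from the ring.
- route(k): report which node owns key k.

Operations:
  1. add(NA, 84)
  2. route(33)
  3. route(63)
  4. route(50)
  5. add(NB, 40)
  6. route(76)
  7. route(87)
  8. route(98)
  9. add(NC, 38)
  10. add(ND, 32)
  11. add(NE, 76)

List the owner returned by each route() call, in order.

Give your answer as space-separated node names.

Op 1: add NA@84 -> ring=[84:NA]
Op 2: route key 33: smallest pos >= 33 is 84 -> NA
Op 3: route key 63: smallest pos >= 63 is 84 -> NA
Op 4: route key 50: smallest pos >= 50 is 84 -> NA
Op 5: add NB@40 -> ring=[40:NB,84:NA]
Op 6: route key 76: smallest pos >= 76 is 84 -> NA
Op 7: route key 87: none >= 87, wrap to smallest pos 40 -> NB
Op 8: route key 98: none >= 98, wrap to smallest pos 40 -> NB
Op 9: add NC@38 -> ring=[38:NC,40:NB,84:NA]
Op 10: add ND@32 -> ring=[32:ND,38:NC,40:NB,84:NA]
Op 11: add NE@76 -> ring=[32:ND,38:NC,40:NB,76:NE,84:NA]

Answer: NA NA NA NA NB NB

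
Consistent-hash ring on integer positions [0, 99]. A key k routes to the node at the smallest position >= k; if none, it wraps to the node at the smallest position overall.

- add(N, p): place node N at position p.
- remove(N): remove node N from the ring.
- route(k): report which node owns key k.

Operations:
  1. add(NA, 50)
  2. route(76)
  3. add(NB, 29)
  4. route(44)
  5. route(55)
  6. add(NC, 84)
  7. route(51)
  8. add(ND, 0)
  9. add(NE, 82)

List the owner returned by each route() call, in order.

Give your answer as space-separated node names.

Answer: NA NA NB NC

Derivation:
Op 1: add NA@50 -> ring=[50:NA]
Op 2: route key 76: none >= 76, wrap to smallest pos 50 -> NA
Op 3: add NB@29 -> ring=[29:NB,50:NA]
Op 4: route key 44: smallest pos >= 44 is 50 -> NA
Op 5: route key 55: none >= 55, wrap to smallest pos 29 -> NB
Op 6: add NC@84 -> ring=[29:NB,50:NA,84:NC]
Op 7: route key 51: smallest pos >= 51 is 84 -> NC
Op 8: add ND@0 -> ring=[0:ND,29:NB,50:NA,84:NC]
Op 9: add NE@82 -> ring=[0:ND,29:NB,50:NA,82:NE,84:NC]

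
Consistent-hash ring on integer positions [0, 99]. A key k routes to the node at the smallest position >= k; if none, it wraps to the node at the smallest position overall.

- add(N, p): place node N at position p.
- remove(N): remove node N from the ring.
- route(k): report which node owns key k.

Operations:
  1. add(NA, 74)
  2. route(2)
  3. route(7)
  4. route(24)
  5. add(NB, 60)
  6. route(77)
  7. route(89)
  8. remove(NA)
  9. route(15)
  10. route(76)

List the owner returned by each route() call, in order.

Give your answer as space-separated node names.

Answer: NA NA NA NB NB NB NB

Derivation:
Op 1: add NA@74 -> ring=[74:NA]
Op 2: route key 2: smallest pos >= 2 is 74 -> NA
Op 3: route key 7: smallest pos >= 7 is 74 -> NA
Op 4: route key 24: smallest pos >= 24 is 74 -> NA
Op 5: add NB@60 -> ring=[60:NB,74:NA]
Op 6: route key 77: none >= 77, wrap to smallest pos 60 -> NB
Op 7: route key 89: none >= 89, wrap to smallest pos 60 -> NB
Op 8: remove NA -> ring=[60:NB]
Op 9: route key 15: smallest pos >= 15 is 60 -> NB
Op 10: route key 76: none >= 76, wrap to smallest pos 60 -> NB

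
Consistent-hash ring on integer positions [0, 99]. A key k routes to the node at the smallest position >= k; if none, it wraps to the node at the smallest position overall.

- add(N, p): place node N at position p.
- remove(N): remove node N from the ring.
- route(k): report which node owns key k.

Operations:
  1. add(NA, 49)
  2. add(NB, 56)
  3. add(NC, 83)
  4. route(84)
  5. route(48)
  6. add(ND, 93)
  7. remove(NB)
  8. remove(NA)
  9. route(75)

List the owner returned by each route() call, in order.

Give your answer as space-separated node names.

Op 1: add NA@49 -> ring=[49:NA]
Op 2: add NB@56 -> ring=[49:NA,56:NB]
Op 3: add NC@83 -> ring=[49:NA,56:NB,83:NC]
Op 4: route key 84: none >= 84, wrap to smallest pos 49 -> NA
Op 5: route key 48: smallest pos >= 48 is 49 -> NA
Op 6: add ND@93 -> ring=[49:NA,56:NB,83:NC,93:ND]
Op 7: remove NB -> ring=[49:NA,83:NC,93:ND]
Op 8: remove NA -> ring=[83:NC,93:ND]
Op 9: route key 75: smallest pos >= 75 is 83 -> NC

Answer: NA NA NC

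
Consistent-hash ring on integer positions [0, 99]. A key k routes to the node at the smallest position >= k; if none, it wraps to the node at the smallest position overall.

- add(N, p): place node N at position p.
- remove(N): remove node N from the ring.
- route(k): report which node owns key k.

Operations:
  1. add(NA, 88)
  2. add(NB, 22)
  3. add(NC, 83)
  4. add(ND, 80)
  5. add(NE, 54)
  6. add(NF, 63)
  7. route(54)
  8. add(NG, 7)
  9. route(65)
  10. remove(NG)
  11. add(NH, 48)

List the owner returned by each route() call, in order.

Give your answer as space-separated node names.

Answer: NE ND

Derivation:
Op 1: add NA@88 -> ring=[88:NA]
Op 2: add NB@22 -> ring=[22:NB,88:NA]
Op 3: add NC@83 -> ring=[22:NB,83:NC,88:NA]
Op 4: add ND@80 -> ring=[22:NB,80:ND,83:NC,88:NA]
Op 5: add NE@54 -> ring=[22:NB,54:NE,80:ND,83:NC,88:NA]
Op 6: add NF@63 -> ring=[22:NB,54:NE,63:NF,80:ND,83:NC,88:NA]
Op 7: route key 54: smallest pos >= 54 is 54 -> NE
Op 8: add NG@7 -> ring=[7:NG,22:NB,54:NE,63:NF,80:ND,83:NC,88:NA]
Op 9: route key 65: smallest pos >= 65 is 80 -> ND
Op 10: remove NG -> ring=[22:NB,54:NE,63:NF,80:ND,83:NC,88:NA]
Op 11: add NH@48 -> ring=[22:NB,48:NH,54:NE,63:NF,80:ND,83:NC,88:NA]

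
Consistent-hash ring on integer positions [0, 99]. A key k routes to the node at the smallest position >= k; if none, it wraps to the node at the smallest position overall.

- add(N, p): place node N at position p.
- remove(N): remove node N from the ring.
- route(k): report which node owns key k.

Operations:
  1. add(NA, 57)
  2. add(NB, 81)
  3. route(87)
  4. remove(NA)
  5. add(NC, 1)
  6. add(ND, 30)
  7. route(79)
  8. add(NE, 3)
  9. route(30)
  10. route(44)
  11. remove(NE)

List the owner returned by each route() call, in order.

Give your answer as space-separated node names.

Answer: NA NB ND NB

Derivation:
Op 1: add NA@57 -> ring=[57:NA]
Op 2: add NB@81 -> ring=[57:NA,81:NB]
Op 3: route key 87: none >= 87, wrap to smallest pos 57 -> NA
Op 4: remove NA -> ring=[81:NB]
Op 5: add NC@1 -> ring=[1:NC,81:NB]
Op 6: add ND@30 -> ring=[1:NC,30:ND,81:NB]
Op 7: route key 79: smallest pos >= 79 is 81 -> NB
Op 8: add NE@3 -> ring=[1:NC,3:NE,30:ND,81:NB]
Op 9: route key 30: smallest pos >= 30 is 30 -> ND
Op 10: route key 44: smallest pos >= 44 is 81 -> NB
Op 11: remove NE -> ring=[1:NC,30:ND,81:NB]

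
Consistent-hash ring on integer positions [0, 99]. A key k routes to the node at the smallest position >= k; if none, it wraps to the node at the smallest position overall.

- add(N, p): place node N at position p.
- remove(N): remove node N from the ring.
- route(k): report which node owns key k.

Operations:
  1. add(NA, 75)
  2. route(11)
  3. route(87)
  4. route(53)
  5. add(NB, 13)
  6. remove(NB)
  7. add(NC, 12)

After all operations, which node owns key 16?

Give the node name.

Answer: NA

Derivation:
Op 1: add NA@75 -> ring=[75:NA]
Op 2: route key 11: smallest pos >= 11 is 75 -> NA
Op 3: route key 87: none >= 87, wrap to smallest pos 75 -> NA
Op 4: route key 53: smallest pos >= 53 is 75 -> NA
Op 5: add NB@13 -> ring=[13:NB,75:NA]
Op 6: remove NB -> ring=[75:NA]
Op 7: add NC@12 -> ring=[12:NC,75:NA]
Final route key 16: smallest pos >= 16 is 75 -> NA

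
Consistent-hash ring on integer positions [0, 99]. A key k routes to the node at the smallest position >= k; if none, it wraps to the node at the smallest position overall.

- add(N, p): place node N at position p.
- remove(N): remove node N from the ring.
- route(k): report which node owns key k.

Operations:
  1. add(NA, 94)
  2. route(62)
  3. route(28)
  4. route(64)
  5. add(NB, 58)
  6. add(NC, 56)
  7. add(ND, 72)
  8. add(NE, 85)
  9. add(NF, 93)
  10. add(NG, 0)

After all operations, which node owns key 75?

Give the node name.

Answer: NE

Derivation:
Op 1: add NA@94 -> ring=[94:NA]
Op 2: route key 62: smallest pos >= 62 is 94 -> NA
Op 3: route key 28: smallest pos >= 28 is 94 -> NA
Op 4: route key 64: smallest pos >= 64 is 94 -> NA
Op 5: add NB@58 -> ring=[58:NB,94:NA]
Op 6: add NC@56 -> ring=[56:NC,58:NB,94:NA]
Op 7: add ND@72 -> ring=[56:NC,58:NB,72:ND,94:NA]
Op 8: add NE@85 -> ring=[56:NC,58:NB,72:ND,85:NE,94:NA]
Op 9: add NF@93 -> ring=[56:NC,58:NB,72:ND,85:NE,93:NF,94:NA]
Op 10: add NG@0 -> ring=[0:NG,56:NC,58:NB,72:ND,85:NE,93:NF,94:NA]
Final route key 75: smallest pos >= 75 is 85 -> NE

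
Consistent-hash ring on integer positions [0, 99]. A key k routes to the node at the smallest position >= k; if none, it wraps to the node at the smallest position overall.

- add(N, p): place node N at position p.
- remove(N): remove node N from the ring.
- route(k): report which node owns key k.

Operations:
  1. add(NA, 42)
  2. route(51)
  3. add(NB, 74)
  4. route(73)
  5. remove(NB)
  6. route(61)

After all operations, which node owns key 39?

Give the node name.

Answer: NA

Derivation:
Op 1: add NA@42 -> ring=[42:NA]
Op 2: route key 51: none >= 51, wrap to smallest pos 42 -> NA
Op 3: add NB@74 -> ring=[42:NA,74:NB]
Op 4: route key 73: smallest pos >= 73 is 74 -> NB
Op 5: remove NB -> ring=[42:NA]
Op 6: route key 61: none >= 61, wrap to smallest pos 42 -> NA
Final route key 39: smallest pos >= 39 is 42 -> NA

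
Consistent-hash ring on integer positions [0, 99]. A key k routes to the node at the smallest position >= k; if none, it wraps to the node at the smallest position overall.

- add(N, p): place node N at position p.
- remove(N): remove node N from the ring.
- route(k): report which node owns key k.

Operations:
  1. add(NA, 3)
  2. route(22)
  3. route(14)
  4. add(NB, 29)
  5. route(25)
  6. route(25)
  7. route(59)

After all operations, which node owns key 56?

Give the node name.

Answer: NA

Derivation:
Op 1: add NA@3 -> ring=[3:NA]
Op 2: route key 22: none >= 22, wrap to smallest pos 3 -> NA
Op 3: route key 14: none >= 14, wrap to smallest pos 3 -> NA
Op 4: add NB@29 -> ring=[3:NA,29:NB]
Op 5: route key 25: smallest pos >= 25 is 29 -> NB
Op 6: route key 25: smallest pos >= 25 is 29 -> NB
Op 7: route key 59: none >= 59, wrap to smallest pos 3 -> NA
Final route key 56: none >= 56, wrap to smallest pos 3 -> NA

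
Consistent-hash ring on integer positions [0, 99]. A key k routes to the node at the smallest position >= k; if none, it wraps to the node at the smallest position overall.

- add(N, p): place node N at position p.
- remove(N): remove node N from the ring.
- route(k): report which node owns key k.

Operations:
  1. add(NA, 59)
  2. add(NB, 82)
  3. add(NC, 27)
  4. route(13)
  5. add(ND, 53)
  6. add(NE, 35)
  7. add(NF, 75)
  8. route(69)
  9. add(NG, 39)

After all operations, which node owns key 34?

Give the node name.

Op 1: add NA@59 -> ring=[59:NA]
Op 2: add NB@82 -> ring=[59:NA,82:NB]
Op 3: add NC@27 -> ring=[27:NC,59:NA,82:NB]
Op 4: route key 13: smallest pos >= 13 is 27 -> NC
Op 5: add ND@53 -> ring=[27:NC,53:ND,59:NA,82:NB]
Op 6: add NE@35 -> ring=[27:NC,35:NE,53:ND,59:NA,82:NB]
Op 7: add NF@75 -> ring=[27:NC,35:NE,53:ND,59:NA,75:NF,82:NB]
Op 8: route key 69: smallest pos >= 69 is 75 -> NF
Op 9: add NG@39 -> ring=[27:NC,35:NE,39:NG,53:ND,59:NA,75:NF,82:NB]
Final route key 34: smallest pos >= 34 is 35 -> NE

Answer: NE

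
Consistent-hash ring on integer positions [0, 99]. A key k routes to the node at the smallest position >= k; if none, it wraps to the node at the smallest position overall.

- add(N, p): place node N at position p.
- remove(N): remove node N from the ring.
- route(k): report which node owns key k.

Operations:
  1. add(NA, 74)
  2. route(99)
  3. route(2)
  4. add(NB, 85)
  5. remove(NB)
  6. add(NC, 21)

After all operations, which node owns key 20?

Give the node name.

Answer: NC

Derivation:
Op 1: add NA@74 -> ring=[74:NA]
Op 2: route key 99: none >= 99, wrap to smallest pos 74 -> NA
Op 3: route key 2: smallest pos >= 2 is 74 -> NA
Op 4: add NB@85 -> ring=[74:NA,85:NB]
Op 5: remove NB -> ring=[74:NA]
Op 6: add NC@21 -> ring=[21:NC,74:NA]
Final route key 20: smallest pos >= 20 is 21 -> NC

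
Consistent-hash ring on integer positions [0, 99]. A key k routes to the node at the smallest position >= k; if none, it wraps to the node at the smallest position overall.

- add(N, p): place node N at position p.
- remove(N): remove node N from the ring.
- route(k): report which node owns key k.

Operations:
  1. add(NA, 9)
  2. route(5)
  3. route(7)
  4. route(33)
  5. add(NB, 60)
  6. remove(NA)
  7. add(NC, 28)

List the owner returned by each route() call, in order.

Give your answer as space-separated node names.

Op 1: add NA@9 -> ring=[9:NA]
Op 2: route key 5: smallest pos >= 5 is 9 -> NA
Op 3: route key 7: smallest pos >= 7 is 9 -> NA
Op 4: route key 33: none >= 33, wrap to smallest pos 9 -> NA
Op 5: add NB@60 -> ring=[9:NA,60:NB]
Op 6: remove NA -> ring=[60:NB]
Op 7: add NC@28 -> ring=[28:NC,60:NB]

Answer: NA NA NA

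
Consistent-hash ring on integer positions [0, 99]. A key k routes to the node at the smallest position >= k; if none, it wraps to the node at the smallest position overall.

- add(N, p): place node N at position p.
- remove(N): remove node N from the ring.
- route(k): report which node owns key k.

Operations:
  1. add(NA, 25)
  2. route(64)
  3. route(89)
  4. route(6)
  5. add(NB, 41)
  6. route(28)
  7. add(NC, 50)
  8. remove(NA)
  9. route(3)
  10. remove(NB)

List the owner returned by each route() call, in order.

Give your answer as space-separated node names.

Op 1: add NA@25 -> ring=[25:NA]
Op 2: route key 64: none >= 64, wrap to smallest pos 25 -> NA
Op 3: route key 89: none >= 89, wrap to smallest pos 25 -> NA
Op 4: route key 6: smallest pos >= 6 is 25 -> NA
Op 5: add NB@41 -> ring=[25:NA,41:NB]
Op 6: route key 28: smallest pos >= 28 is 41 -> NB
Op 7: add NC@50 -> ring=[25:NA,41:NB,50:NC]
Op 8: remove NA -> ring=[41:NB,50:NC]
Op 9: route key 3: smallest pos >= 3 is 41 -> NB
Op 10: remove NB -> ring=[50:NC]

Answer: NA NA NA NB NB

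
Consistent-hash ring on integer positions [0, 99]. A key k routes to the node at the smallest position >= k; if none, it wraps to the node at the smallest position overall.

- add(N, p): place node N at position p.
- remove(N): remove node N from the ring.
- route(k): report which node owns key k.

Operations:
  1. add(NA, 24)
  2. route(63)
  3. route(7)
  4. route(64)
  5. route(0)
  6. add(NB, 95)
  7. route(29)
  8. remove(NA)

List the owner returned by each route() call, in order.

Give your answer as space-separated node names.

Answer: NA NA NA NA NB

Derivation:
Op 1: add NA@24 -> ring=[24:NA]
Op 2: route key 63: none >= 63, wrap to smallest pos 24 -> NA
Op 3: route key 7: smallest pos >= 7 is 24 -> NA
Op 4: route key 64: none >= 64, wrap to smallest pos 24 -> NA
Op 5: route key 0: smallest pos >= 0 is 24 -> NA
Op 6: add NB@95 -> ring=[24:NA,95:NB]
Op 7: route key 29: smallest pos >= 29 is 95 -> NB
Op 8: remove NA -> ring=[95:NB]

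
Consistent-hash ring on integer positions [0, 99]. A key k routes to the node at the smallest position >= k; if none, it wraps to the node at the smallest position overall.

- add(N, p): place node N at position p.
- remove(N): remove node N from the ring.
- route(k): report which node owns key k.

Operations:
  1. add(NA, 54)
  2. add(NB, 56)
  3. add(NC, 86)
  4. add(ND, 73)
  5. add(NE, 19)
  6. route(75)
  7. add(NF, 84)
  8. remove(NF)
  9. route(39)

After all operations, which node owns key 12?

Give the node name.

Op 1: add NA@54 -> ring=[54:NA]
Op 2: add NB@56 -> ring=[54:NA,56:NB]
Op 3: add NC@86 -> ring=[54:NA,56:NB,86:NC]
Op 4: add ND@73 -> ring=[54:NA,56:NB,73:ND,86:NC]
Op 5: add NE@19 -> ring=[19:NE,54:NA,56:NB,73:ND,86:NC]
Op 6: route key 75: smallest pos >= 75 is 86 -> NC
Op 7: add NF@84 -> ring=[19:NE,54:NA,56:NB,73:ND,84:NF,86:NC]
Op 8: remove NF -> ring=[19:NE,54:NA,56:NB,73:ND,86:NC]
Op 9: route key 39: smallest pos >= 39 is 54 -> NA
Final route key 12: smallest pos >= 12 is 19 -> NE

Answer: NE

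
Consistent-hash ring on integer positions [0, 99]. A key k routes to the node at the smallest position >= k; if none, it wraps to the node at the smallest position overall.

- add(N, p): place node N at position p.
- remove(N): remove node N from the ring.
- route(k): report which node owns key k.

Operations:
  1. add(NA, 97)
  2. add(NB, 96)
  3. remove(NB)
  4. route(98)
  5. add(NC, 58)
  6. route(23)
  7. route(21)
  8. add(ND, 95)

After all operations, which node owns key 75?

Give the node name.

Op 1: add NA@97 -> ring=[97:NA]
Op 2: add NB@96 -> ring=[96:NB,97:NA]
Op 3: remove NB -> ring=[97:NA]
Op 4: route key 98: none >= 98, wrap to smallest pos 97 -> NA
Op 5: add NC@58 -> ring=[58:NC,97:NA]
Op 6: route key 23: smallest pos >= 23 is 58 -> NC
Op 7: route key 21: smallest pos >= 21 is 58 -> NC
Op 8: add ND@95 -> ring=[58:NC,95:ND,97:NA]
Final route key 75: smallest pos >= 75 is 95 -> ND

Answer: ND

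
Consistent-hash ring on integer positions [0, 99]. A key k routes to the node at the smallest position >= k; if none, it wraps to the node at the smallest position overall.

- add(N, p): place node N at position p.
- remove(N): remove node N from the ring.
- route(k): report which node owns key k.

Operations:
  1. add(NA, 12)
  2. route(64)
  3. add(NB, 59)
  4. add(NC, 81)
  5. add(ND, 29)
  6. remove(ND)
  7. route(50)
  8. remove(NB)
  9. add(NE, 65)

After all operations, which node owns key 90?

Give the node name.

Op 1: add NA@12 -> ring=[12:NA]
Op 2: route key 64: none >= 64, wrap to smallest pos 12 -> NA
Op 3: add NB@59 -> ring=[12:NA,59:NB]
Op 4: add NC@81 -> ring=[12:NA,59:NB,81:NC]
Op 5: add ND@29 -> ring=[12:NA,29:ND,59:NB,81:NC]
Op 6: remove ND -> ring=[12:NA,59:NB,81:NC]
Op 7: route key 50: smallest pos >= 50 is 59 -> NB
Op 8: remove NB -> ring=[12:NA,81:NC]
Op 9: add NE@65 -> ring=[12:NA,65:NE,81:NC]
Final route key 90: none >= 90, wrap to smallest pos 12 -> NA

Answer: NA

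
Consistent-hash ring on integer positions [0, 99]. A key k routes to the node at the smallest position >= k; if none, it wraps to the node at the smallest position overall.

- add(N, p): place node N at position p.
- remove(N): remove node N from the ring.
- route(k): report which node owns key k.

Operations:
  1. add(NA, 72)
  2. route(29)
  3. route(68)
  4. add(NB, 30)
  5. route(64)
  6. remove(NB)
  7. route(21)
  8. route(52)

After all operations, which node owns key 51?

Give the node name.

Answer: NA

Derivation:
Op 1: add NA@72 -> ring=[72:NA]
Op 2: route key 29: smallest pos >= 29 is 72 -> NA
Op 3: route key 68: smallest pos >= 68 is 72 -> NA
Op 4: add NB@30 -> ring=[30:NB,72:NA]
Op 5: route key 64: smallest pos >= 64 is 72 -> NA
Op 6: remove NB -> ring=[72:NA]
Op 7: route key 21: smallest pos >= 21 is 72 -> NA
Op 8: route key 52: smallest pos >= 52 is 72 -> NA
Final route key 51: smallest pos >= 51 is 72 -> NA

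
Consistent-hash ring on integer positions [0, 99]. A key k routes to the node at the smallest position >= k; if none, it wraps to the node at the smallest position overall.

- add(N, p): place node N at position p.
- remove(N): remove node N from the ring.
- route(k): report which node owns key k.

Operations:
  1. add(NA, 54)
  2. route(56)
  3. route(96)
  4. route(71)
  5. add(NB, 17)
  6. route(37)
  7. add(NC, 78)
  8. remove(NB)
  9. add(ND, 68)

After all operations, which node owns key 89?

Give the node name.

Op 1: add NA@54 -> ring=[54:NA]
Op 2: route key 56: none >= 56, wrap to smallest pos 54 -> NA
Op 3: route key 96: none >= 96, wrap to smallest pos 54 -> NA
Op 4: route key 71: none >= 71, wrap to smallest pos 54 -> NA
Op 5: add NB@17 -> ring=[17:NB,54:NA]
Op 6: route key 37: smallest pos >= 37 is 54 -> NA
Op 7: add NC@78 -> ring=[17:NB,54:NA,78:NC]
Op 8: remove NB -> ring=[54:NA,78:NC]
Op 9: add ND@68 -> ring=[54:NA,68:ND,78:NC]
Final route key 89: none >= 89, wrap to smallest pos 54 -> NA

Answer: NA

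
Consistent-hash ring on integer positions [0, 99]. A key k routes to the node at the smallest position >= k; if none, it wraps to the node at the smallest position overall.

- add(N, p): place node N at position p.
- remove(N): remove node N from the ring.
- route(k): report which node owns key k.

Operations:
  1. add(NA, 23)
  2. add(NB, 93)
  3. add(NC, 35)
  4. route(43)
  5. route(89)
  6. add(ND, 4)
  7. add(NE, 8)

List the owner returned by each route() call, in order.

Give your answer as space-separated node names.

Op 1: add NA@23 -> ring=[23:NA]
Op 2: add NB@93 -> ring=[23:NA,93:NB]
Op 3: add NC@35 -> ring=[23:NA,35:NC,93:NB]
Op 4: route key 43: smallest pos >= 43 is 93 -> NB
Op 5: route key 89: smallest pos >= 89 is 93 -> NB
Op 6: add ND@4 -> ring=[4:ND,23:NA,35:NC,93:NB]
Op 7: add NE@8 -> ring=[4:ND,8:NE,23:NA,35:NC,93:NB]

Answer: NB NB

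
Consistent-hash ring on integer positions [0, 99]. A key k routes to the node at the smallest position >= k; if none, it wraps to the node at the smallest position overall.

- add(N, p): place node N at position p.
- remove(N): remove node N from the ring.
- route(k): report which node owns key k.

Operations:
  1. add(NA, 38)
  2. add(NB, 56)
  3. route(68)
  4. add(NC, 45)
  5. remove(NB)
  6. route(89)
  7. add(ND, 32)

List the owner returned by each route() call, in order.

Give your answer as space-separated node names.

Answer: NA NA

Derivation:
Op 1: add NA@38 -> ring=[38:NA]
Op 2: add NB@56 -> ring=[38:NA,56:NB]
Op 3: route key 68: none >= 68, wrap to smallest pos 38 -> NA
Op 4: add NC@45 -> ring=[38:NA,45:NC,56:NB]
Op 5: remove NB -> ring=[38:NA,45:NC]
Op 6: route key 89: none >= 89, wrap to smallest pos 38 -> NA
Op 7: add ND@32 -> ring=[32:ND,38:NA,45:NC]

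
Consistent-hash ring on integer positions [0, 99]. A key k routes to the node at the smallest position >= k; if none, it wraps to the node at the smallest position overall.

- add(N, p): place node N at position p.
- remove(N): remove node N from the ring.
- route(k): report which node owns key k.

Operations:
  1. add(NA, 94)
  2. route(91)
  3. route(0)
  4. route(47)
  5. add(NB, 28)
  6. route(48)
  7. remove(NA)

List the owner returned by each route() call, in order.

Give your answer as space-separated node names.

Op 1: add NA@94 -> ring=[94:NA]
Op 2: route key 91: smallest pos >= 91 is 94 -> NA
Op 3: route key 0: smallest pos >= 0 is 94 -> NA
Op 4: route key 47: smallest pos >= 47 is 94 -> NA
Op 5: add NB@28 -> ring=[28:NB,94:NA]
Op 6: route key 48: smallest pos >= 48 is 94 -> NA
Op 7: remove NA -> ring=[28:NB]

Answer: NA NA NA NA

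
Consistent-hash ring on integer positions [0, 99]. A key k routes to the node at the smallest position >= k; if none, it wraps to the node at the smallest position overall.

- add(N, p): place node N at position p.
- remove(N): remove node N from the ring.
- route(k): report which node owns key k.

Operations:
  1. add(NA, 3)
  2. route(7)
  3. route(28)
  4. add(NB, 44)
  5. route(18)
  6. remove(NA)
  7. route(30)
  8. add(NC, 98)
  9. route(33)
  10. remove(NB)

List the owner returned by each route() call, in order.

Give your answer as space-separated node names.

Answer: NA NA NB NB NB

Derivation:
Op 1: add NA@3 -> ring=[3:NA]
Op 2: route key 7: none >= 7, wrap to smallest pos 3 -> NA
Op 3: route key 28: none >= 28, wrap to smallest pos 3 -> NA
Op 4: add NB@44 -> ring=[3:NA,44:NB]
Op 5: route key 18: smallest pos >= 18 is 44 -> NB
Op 6: remove NA -> ring=[44:NB]
Op 7: route key 30: smallest pos >= 30 is 44 -> NB
Op 8: add NC@98 -> ring=[44:NB,98:NC]
Op 9: route key 33: smallest pos >= 33 is 44 -> NB
Op 10: remove NB -> ring=[98:NC]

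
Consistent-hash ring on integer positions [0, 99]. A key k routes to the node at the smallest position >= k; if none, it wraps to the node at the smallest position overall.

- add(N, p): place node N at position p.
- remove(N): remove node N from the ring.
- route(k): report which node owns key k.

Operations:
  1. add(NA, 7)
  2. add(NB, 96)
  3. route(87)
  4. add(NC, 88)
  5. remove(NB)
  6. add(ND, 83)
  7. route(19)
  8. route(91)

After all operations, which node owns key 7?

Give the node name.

Op 1: add NA@7 -> ring=[7:NA]
Op 2: add NB@96 -> ring=[7:NA,96:NB]
Op 3: route key 87: smallest pos >= 87 is 96 -> NB
Op 4: add NC@88 -> ring=[7:NA,88:NC,96:NB]
Op 5: remove NB -> ring=[7:NA,88:NC]
Op 6: add ND@83 -> ring=[7:NA,83:ND,88:NC]
Op 7: route key 19: smallest pos >= 19 is 83 -> ND
Op 8: route key 91: none >= 91, wrap to smallest pos 7 -> NA
Final route key 7: smallest pos >= 7 is 7 -> NA

Answer: NA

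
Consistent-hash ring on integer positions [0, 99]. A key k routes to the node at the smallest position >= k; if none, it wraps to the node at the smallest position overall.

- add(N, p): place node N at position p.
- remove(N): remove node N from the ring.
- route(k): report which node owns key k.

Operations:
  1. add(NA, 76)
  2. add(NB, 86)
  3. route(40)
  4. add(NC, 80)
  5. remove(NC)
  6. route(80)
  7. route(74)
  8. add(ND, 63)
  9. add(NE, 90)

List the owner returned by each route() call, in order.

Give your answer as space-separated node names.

Answer: NA NB NA

Derivation:
Op 1: add NA@76 -> ring=[76:NA]
Op 2: add NB@86 -> ring=[76:NA,86:NB]
Op 3: route key 40: smallest pos >= 40 is 76 -> NA
Op 4: add NC@80 -> ring=[76:NA,80:NC,86:NB]
Op 5: remove NC -> ring=[76:NA,86:NB]
Op 6: route key 80: smallest pos >= 80 is 86 -> NB
Op 7: route key 74: smallest pos >= 74 is 76 -> NA
Op 8: add ND@63 -> ring=[63:ND,76:NA,86:NB]
Op 9: add NE@90 -> ring=[63:ND,76:NA,86:NB,90:NE]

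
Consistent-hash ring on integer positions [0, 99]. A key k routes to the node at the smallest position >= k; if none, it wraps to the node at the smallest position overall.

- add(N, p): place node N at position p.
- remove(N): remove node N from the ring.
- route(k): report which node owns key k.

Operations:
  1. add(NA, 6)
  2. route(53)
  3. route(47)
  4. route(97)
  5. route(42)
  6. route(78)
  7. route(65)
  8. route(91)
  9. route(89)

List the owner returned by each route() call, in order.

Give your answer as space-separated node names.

Op 1: add NA@6 -> ring=[6:NA]
Op 2: route key 53: none >= 53, wrap to smallest pos 6 -> NA
Op 3: route key 47: none >= 47, wrap to smallest pos 6 -> NA
Op 4: route key 97: none >= 97, wrap to smallest pos 6 -> NA
Op 5: route key 42: none >= 42, wrap to smallest pos 6 -> NA
Op 6: route key 78: none >= 78, wrap to smallest pos 6 -> NA
Op 7: route key 65: none >= 65, wrap to smallest pos 6 -> NA
Op 8: route key 91: none >= 91, wrap to smallest pos 6 -> NA
Op 9: route key 89: none >= 89, wrap to smallest pos 6 -> NA

Answer: NA NA NA NA NA NA NA NA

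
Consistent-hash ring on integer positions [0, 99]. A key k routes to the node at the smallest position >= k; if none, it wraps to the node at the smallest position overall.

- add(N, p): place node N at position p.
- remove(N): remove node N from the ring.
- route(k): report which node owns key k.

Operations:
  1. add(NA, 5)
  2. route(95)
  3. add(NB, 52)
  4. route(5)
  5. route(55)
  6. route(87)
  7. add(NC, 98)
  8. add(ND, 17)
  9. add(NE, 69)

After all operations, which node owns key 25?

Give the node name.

Answer: NB

Derivation:
Op 1: add NA@5 -> ring=[5:NA]
Op 2: route key 95: none >= 95, wrap to smallest pos 5 -> NA
Op 3: add NB@52 -> ring=[5:NA,52:NB]
Op 4: route key 5: smallest pos >= 5 is 5 -> NA
Op 5: route key 55: none >= 55, wrap to smallest pos 5 -> NA
Op 6: route key 87: none >= 87, wrap to smallest pos 5 -> NA
Op 7: add NC@98 -> ring=[5:NA,52:NB,98:NC]
Op 8: add ND@17 -> ring=[5:NA,17:ND,52:NB,98:NC]
Op 9: add NE@69 -> ring=[5:NA,17:ND,52:NB,69:NE,98:NC]
Final route key 25: smallest pos >= 25 is 52 -> NB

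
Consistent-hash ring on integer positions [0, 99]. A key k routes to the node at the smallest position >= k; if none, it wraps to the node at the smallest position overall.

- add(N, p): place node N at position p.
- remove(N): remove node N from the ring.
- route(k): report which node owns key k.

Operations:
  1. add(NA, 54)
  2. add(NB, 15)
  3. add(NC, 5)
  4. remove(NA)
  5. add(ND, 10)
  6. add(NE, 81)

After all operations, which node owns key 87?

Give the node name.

Answer: NC

Derivation:
Op 1: add NA@54 -> ring=[54:NA]
Op 2: add NB@15 -> ring=[15:NB,54:NA]
Op 3: add NC@5 -> ring=[5:NC,15:NB,54:NA]
Op 4: remove NA -> ring=[5:NC,15:NB]
Op 5: add ND@10 -> ring=[5:NC,10:ND,15:NB]
Op 6: add NE@81 -> ring=[5:NC,10:ND,15:NB,81:NE]
Final route key 87: none >= 87, wrap to smallest pos 5 -> NC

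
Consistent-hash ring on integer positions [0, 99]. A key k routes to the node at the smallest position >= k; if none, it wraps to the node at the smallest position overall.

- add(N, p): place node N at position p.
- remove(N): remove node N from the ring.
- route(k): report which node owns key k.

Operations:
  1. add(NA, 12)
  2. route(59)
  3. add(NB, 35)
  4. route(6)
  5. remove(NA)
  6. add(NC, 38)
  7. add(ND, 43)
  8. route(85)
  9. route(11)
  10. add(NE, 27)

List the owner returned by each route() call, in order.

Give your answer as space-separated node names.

Answer: NA NA NB NB

Derivation:
Op 1: add NA@12 -> ring=[12:NA]
Op 2: route key 59: none >= 59, wrap to smallest pos 12 -> NA
Op 3: add NB@35 -> ring=[12:NA,35:NB]
Op 4: route key 6: smallest pos >= 6 is 12 -> NA
Op 5: remove NA -> ring=[35:NB]
Op 6: add NC@38 -> ring=[35:NB,38:NC]
Op 7: add ND@43 -> ring=[35:NB,38:NC,43:ND]
Op 8: route key 85: none >= 85, wrap to smallest pos 35 -> NB
Op 9: route key 11: smallest pos >= 11 is 35 -> NB
Op 10: add NE@27 -> ring=[27:NE,35:NB,38:NC,43:ND]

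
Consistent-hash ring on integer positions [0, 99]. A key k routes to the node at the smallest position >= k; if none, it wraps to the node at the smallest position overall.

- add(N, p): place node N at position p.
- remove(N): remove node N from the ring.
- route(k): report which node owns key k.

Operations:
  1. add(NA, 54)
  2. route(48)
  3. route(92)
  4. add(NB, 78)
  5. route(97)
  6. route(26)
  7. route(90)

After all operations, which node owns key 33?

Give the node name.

Op 1: add NA@54 -> ring=[54:NA]
Op 2: route key 48: smallest pos >= 48 is 54 -> NA
Op 3: route key 92: none >= 92, wrap to smallest pos 54 -> NA
Op 4: add NB@78 -> ring=[54:NA,78:NB]
Op 5: route key 97: none >= 97, wrap to smallest pos 54 -> NA
Op 6: route key 26: smallest pos >= 26 is 54 -> NA
Op 7: route key 90: none >= 90, wrap to smallest pos 54 -> NA
Final route key 33: smallest pos >= 33 is 54 -> NA

Answer: NA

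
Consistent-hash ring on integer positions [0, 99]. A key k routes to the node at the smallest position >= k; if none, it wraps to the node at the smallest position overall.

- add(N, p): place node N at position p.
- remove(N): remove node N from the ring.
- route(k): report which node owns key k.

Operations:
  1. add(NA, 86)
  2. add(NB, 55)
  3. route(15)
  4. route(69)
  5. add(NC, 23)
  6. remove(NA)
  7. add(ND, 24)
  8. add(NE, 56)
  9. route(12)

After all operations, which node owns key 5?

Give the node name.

Answer: NC

Derivation:
Op 1: add NA@86 -> ring=[86:NA]
Op 2: add NB@55 -> ring=[55:NB,86:NA]
Op 3: route key 15: smallest pos >= 15 is 55 -> NB
Op 4: route key 69: smallest pos >= 69 is 86 -> NA
Op 5: add NC@23 -> ring=[23:NC,55:NB,86:NA]
Op 6: remove NA -> ring=[23:NC,55:NB]
Op 7: add ND@24 -> ring=[23:NC,24:ND,55:NB]
Op 8: add NE@56 -> ring=[23:NC,24:ND,55:NB,56:NE]
Op 9: route key 12: smallest pos >= 12 is 23 -> NC
Final route key 5: smallest pos >= 5 is 23 -> NC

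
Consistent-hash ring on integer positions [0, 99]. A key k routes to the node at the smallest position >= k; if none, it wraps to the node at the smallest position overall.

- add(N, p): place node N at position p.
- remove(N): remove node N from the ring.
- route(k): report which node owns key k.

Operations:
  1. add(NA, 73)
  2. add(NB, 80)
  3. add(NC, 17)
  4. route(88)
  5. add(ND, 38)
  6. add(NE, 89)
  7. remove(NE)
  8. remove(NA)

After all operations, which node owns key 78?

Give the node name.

Op 1: add NA@73 -> ring=[73:NA]
Op 2: add NB@80 -> ring=[73:NA,80:NB]
Op 3: add NC@17 -> ring=[17:NC,73:NA,80:NB]
Op 4: route key 88: none >= 88, wrap to smallest pos 17 -> NC
Op 5: add ND@38 -> ring=[17:NC,38:ND,73:NA,80:NB]
Op 6: add NE@89 -> ring=[17:NC,38:ND,73:NA,80:NB,89:NE]
Op 7: remove NE -> ring=[17:NC,38:ND,73:NA,80:NB]
Op 8: remove NA -> ring=[17:NC,38:ND,80:NB]
Final route key 78: smallest pos >= 78 is 80 -> NB

Answer: NB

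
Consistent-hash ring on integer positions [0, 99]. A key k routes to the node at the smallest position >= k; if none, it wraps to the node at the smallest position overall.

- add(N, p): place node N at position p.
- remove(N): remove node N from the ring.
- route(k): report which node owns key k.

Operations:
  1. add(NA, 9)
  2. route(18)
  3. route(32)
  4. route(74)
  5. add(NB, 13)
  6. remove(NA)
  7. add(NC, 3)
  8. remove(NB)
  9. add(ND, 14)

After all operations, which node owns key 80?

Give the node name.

Answer: NC

Derivation:
Op 1: add NA@9 -> ring=[9:NA]
Op 2: route key 18: none >= 18, wrap to smallest pos 9 -> NA
Op 3: route key 32: none >= 32, wrap to smallest pos 9 -> NA
Op 4: route key 74: none >= 74, wrap to smallest pos 9 -> NA
Op 5: add NB@13 -> ring=[9:NA,13:NB]
Op 6: remove NA -> ring=[13:NB]
Op 7: add NC@3 -> ring=[3:NC,13:NB]
Op 8: remove NB -> ring=[3:NC]
Op 9: add ND@14 -> ring=[3:NC,14:ND]
Final route key 80: none >= 80, wrap to smallest pos 3 -> NC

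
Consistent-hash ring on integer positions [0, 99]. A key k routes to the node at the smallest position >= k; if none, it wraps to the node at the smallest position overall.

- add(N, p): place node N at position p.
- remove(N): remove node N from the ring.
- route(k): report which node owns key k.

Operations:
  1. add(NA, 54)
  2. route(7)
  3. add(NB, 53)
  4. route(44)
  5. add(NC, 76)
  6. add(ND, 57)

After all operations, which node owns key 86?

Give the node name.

Op 1: add NA@54 -> ring=[54:NA]
Op 2: route key 7: smallest pos >= 7 is 54 -> NA
Op 3: add NB@53 -> ring=[53:NB,54:NA]
Op 4: route key 44: smallest pos >= 44 is 53 -> NB
Op 5: add NC@76 -> ring=[53:NB,54:NA,76:NC]
Op 6: add ND@57 -> ring=[53:NB,54:NA,57:ND,76:NC]
Final route key 86: none >= 86, wrap to smallest pos 53 -> NB

Answer: NB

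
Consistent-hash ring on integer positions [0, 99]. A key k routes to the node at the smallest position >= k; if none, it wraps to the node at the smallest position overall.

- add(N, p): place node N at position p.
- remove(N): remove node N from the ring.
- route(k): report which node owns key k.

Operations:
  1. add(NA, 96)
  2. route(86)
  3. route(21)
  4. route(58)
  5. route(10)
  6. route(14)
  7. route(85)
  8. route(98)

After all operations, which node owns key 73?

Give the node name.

Answer: NA

Derivation:
Op 1: add NA@96 -> ring=[96:NA]
Op 2: route key 86: smallest pos >= 86 is 96 -> NA
Op 3: route key 21: smallest pos >= 21 is 96 -> NA
Op 4: route key 58: smallest pos >= 58 is 96 -> NA
Op 5: route key 10: smallest pos >= 10 is 96 -> NA
Op 6: route key 14: smallest pos >= 14 is 96 -> NA
Op 7: route key 85: smallest pos >= 85 is 96 -> NA
Op 8: route key 98: none >= 98, wrap to smallest pos 96 -> NA
Final route key 73: smallest pos >= 73 is 96 -> NA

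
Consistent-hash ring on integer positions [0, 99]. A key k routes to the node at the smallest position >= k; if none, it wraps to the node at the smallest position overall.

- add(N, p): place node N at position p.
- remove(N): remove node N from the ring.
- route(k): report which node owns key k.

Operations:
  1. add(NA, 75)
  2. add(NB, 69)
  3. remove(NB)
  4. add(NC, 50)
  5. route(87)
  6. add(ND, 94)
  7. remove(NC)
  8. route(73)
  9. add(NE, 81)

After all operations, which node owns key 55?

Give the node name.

Op 1: add NA@75 -> ring=[75:NA]
Op 2: add NB@69 -> ring=[69:NB,75:NA]
Op 3: remove NB -> ring=[75:NA]
Op 4: add NC@50 -> ring=[50:NC,75:NA]
Op 5: route key 87: none >= 87, wrap to smallest pos 50 -> NC
Op 6: add ND@94 -> ring=[50:NC,75:NA,94:ND]
Op 7: remove NC -> ring=[75:NA,94:ND]
Op 8: route key 73: smallest pos >= 73 is 75 -> NA
Op 9: add NE@81 -> ring=[75:NA,81:NE,94:ND]
Final route key 55: smallest pos >= 55 is 75 -> NA

Answer: NA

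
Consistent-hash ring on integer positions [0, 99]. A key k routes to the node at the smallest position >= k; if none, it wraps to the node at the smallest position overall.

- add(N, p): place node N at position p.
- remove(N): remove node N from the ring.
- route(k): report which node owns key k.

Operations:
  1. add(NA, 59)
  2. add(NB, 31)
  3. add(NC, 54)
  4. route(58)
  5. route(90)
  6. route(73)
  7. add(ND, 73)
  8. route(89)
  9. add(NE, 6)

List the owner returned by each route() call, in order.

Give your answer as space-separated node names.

Op 1: add NA@59 -> ring=[59:NA]
Op 2: add NB@31 -> ring=[31:NB,59:NA]
Op 3: add NC@54 -> ring=[31:NB,54:NC,59:NA]
Op 4: route key 58: smallest pos >= 58 is 59 -> NA
Op 5: route key 90: none >= 90, wrap to smallest pos 31 -> NB
Op 6: route key 73: none >= 73, wrap to smallest pos 31 -> NB
Op 7: add ND@73 -> ring=[31:NB,54:NC,59:NA,73:ND]
Op 8: route key 89: none >= 89, wrap to smallest pos 31 -> NB
Op 9: add NE@6 -> ring=[6:NE,31:NB,54:NC,59:NA,73:ND]

Answer: NA NB NB NB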